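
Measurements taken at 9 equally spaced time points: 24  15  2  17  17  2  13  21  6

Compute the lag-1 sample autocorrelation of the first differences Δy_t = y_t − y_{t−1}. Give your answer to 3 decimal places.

First differences Δy: -9, -13, 15, 0, -15, 11, 8, -15
Mean of differences = -2.2500
Numerator Σ(Δy_t−Δȳ)(Δy_{t+1}−Δȳ) = -266.5625
Denominator Σ(Δy_t−Δȳ)² = 1069.5000
r_1(Δy) = -266.5625 / 1069.5000 = -0.249

-0.249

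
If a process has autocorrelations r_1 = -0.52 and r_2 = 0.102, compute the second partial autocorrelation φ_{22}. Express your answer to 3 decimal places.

φ_{22} = (r_2 − r_1²) / (1 − r_1²)
r_1² = (-0.52)² = 0.2704
Numerator = 0.102 − 0.2704 = -0.1684; denominator = 1 − 0.2704 = 0.7296
φ_{22} = -0.1684 / 0.7296 = -0.231

-0.231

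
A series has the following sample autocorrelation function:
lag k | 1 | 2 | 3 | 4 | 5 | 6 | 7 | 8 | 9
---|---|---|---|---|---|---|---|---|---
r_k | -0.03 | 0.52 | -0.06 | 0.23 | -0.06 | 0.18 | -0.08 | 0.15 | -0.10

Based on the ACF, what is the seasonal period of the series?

The largest autocorrelation is r_2 = 0.52, with weaker echoes at lags 4 (0.23), 6 (0.18) and 8 (0.15); the remaining lags stay at or below -0.03.
The dominant spike at lag 2 indicates a seasonal period of 2.

2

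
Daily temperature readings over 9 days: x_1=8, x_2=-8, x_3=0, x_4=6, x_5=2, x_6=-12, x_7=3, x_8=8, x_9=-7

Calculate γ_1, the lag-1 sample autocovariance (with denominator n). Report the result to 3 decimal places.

Mean x̄ = (8 − 8 + 0 + 6 + 2 − 12 + 3 + 8 − 7)/9 = 0.0000
Σ_{t=1}^{8}(x_t−x̄)(x_{t+1}−x̄) = -144.0000
γ_1 = -144.0000 / 9 = -16.000

-16.000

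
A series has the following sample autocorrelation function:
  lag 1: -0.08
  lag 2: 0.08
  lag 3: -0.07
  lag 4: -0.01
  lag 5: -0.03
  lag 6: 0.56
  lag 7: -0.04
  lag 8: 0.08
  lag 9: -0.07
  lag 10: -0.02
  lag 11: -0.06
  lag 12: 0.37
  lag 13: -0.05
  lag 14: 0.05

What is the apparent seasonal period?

The largest autocorrelation is r_6 = 0.56, with a weaker echo at lag 12 (0.37); the remaining lags stay at or below 0.08.
The dominant spike at lag 6 indicates a seasonal period of 6.

6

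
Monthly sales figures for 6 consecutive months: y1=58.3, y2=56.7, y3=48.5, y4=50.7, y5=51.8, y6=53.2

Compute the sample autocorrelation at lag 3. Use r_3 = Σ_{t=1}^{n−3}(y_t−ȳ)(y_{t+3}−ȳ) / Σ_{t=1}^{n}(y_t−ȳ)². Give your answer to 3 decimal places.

-0.257

Mean ȳ = (58.3 + 56.7 + 48.5 + 50.7 + 51.8 + 53.2)/6 = 53.2000
Deviations from mean: 5.1000, 3.5000, -4.7000, -2.5000, -1.4000, 0.0000
Σ(y_t−ȳ)(y_{t+3}−ȳ) = (-12.7500) + (-4.9000) + (0.0000) = -17.6500
Denominator Σ(y_t−ȳ)² = 68.5600
r_3 = -17.6500 / 68.5600 = -0.257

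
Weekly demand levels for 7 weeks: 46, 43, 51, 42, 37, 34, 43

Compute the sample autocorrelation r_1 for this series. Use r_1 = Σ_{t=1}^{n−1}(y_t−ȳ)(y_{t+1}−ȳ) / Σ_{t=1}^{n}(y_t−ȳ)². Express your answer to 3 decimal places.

0.244

Mean ȳ = (46 + 43 + 51 + 42 + 37 + 34 + 43)/7 = 42.2857
Σ(y_t−ȳ)(y_{t+1}−ȳ) = (2.6531) + (6.2245) + (-2.4898) + (1.5102) + (43.7959) + (-5.9184) = 45.7755
Denominator Σ(y_t−ȳ)² = 187.4286
r_1 = 45.7755 / 187.4286 = 0.244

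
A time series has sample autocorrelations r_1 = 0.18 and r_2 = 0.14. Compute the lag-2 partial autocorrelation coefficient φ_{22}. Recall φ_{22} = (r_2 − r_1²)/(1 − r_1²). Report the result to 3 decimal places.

φ_{22} = (r_2 − r_1²) / (1 − r_1²)
r_1² = (0.18)² = 0.0324
Numerator = 0.14 − 0.0324 = 0.1076; denominator = 1 − 0.0324 = 0.9676
φ_{22} = 0.1076 / 0.9676 = 0.111

0.111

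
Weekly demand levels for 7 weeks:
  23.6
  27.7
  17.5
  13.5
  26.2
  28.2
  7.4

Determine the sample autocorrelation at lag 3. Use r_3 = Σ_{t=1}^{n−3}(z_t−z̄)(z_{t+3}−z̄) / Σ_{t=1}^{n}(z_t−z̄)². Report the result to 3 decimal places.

0.231

Mean z̄ = (23.6 + 27.7 + 17.5 + 13.5 + 26.2 + 28.2 + 7.4)/7 = 20.5857
Deviations from mean: 3.0143, 7.1143, -3.0857, -7.0857, 5.6143, 7.6143, -13.1857
Numerator Σ_{t=1}^{4}(z_t−z̄)(z_{t+3}−z̄) = 88.5180
Denominator Σ(z_t−z̄)² = 382.7886
r_3 = 88.5180 / 382.7886 = 0.231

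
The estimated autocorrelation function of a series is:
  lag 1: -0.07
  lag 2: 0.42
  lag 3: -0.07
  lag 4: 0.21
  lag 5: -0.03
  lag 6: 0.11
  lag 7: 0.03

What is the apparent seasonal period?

The largest autocorrelation is r_2 = 0.42, with a weaker echo at lag 4 (0.21); the remaining lags stay at or below 0.11.
The dominant spike at lag 2 indicates a seasonal period of 2.

2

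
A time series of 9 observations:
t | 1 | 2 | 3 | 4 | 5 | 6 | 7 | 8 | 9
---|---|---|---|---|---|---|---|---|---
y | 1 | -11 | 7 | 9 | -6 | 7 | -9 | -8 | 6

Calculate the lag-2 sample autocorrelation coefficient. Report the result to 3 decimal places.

Mean ȳ = (1 − 11 + 7 + 9 − 6 + 7 − 9 − 8 + 6)/9 = -0.4444
Σ(y_t−ȳ)(y_{t+2}−ȳ) = (10.7531) + (-99.6914) + (-41.3580) + (70.3086) + (47.5309) + (-56.2469) + (-55.1358) = -123.8395
Denominator Σ(y_t−ȳ)² = 516.2222
r_2 = -123.8395 / 516.2222 = -0.240

-0.240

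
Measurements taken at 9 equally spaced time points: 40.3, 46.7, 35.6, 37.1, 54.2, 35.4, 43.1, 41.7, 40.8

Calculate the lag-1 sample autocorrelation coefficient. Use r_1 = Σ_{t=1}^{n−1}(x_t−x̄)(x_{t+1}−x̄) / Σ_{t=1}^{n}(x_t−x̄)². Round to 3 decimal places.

-0.544

Mean x̄ = (40.3 + 46.7 + 35.6 + 37.1 + 54.2 + 35.4 + 43.1 + 41.7 + 40.8)/9 = 41.6556
Numerator Σ_{t=1}^{8}(x_t−x̄)(x_{t+1}−x̄) = -154.4275
Denominator Σ(x_t−x̄)² = 284.0222
r_1 = -154.4275 / 284.0222 = -0.544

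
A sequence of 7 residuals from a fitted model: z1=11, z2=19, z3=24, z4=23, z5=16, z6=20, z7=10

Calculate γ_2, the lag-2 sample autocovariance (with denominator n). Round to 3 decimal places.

Mean z̄ = (11 + 19 + 24 + 23 + 16 + 20 + 10)/7 = 17.5714
Σ_{t=1}^{5}(z_t−z̄)(z_{t+2}−z̄) = -19.5102
γ_2 = -19.5102 / 7 = -2.787

-2.787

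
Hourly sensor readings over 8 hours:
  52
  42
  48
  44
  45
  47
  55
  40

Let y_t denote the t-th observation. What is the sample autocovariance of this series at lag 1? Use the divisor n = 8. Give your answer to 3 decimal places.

Mean ȳ = (52 + 42 + 48 + 44 + 45 + 47 + 55 + 40)/8 = 46.6250
Σ_{t=1}^{7}(y_t−ȳ)(y_{t+1}−ȳ) = -83.5156
γ_1 = -83.5156 / 8 = -10.439

-10.439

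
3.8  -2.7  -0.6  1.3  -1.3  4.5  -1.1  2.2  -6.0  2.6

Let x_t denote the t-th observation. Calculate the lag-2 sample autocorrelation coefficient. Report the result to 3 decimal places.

Mean x̄ = (3.8 − 2.7 − 0.6 + 1.3 − 1.3 + 4.5 − 1.1 + 2.2 − 6.0 + 2.6)/10 = 0.2700
Numerator Σ_{t=1}^{8}(x_t−x̄)(x_{t+2}−x̄) = 22.9942
Denominator Σ(x_t−x̄)² = 93.8010
r_2 = 22.9942 / 93.8010 = 0.245

0.245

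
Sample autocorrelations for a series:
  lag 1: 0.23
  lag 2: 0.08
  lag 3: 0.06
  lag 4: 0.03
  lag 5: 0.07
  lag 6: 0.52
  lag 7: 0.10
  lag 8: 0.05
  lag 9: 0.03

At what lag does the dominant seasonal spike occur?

6

The largest autocorrelation is r_6 = 0.52; the remaining lags stay at or below 0.23. The elevated value at lag 1 (0.23), dropping to 0.08 at lag 2, reflects decaying short-term dependence rather than seasonality.
The dominant spike at lag 6 indicates a seasonal period of 6.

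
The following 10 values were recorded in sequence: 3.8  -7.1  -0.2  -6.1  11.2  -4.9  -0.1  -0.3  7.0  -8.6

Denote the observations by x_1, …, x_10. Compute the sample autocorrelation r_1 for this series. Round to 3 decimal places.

-0.564

Mean x̄ = (3.8 − 7.1 − 0.2 − 6.1 + 11.2 − 4.9 − 0.1 − 0.3 + 7.0 − 8.6)/10 = -0.5300
Numerator Σ_{t=1}^{9}(x_t−x̄)(x_{t+1}−x̄) = -209.8659
Denominator Σ(x_t−x̄)² = 371.8010
r_1 = -209.8659 / 371.8010 = -0.564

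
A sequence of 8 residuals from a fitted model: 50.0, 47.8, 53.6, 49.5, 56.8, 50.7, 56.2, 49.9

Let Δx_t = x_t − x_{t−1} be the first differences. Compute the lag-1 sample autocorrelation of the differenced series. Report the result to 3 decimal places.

First differences Δx: -2.2, 5.8, -4.1, 7.3, -6.1, 5.5, -6.3
Mean of differences = -0.0143
Numerator Σ(Δx_t−Δx̄)(Δx_{t+1}−Δx̄) = -179.0802
Denominator Σ(Δx_t−Δx̄)² = 215.7286
r_1(Δx) = -179.0802 / 215.7286 = -0.830

-0.830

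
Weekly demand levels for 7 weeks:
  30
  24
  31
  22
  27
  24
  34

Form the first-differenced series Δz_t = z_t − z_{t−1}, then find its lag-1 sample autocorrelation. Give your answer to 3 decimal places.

First differences Δz: -6, 7, -9, 5, -3, 10
Mean of differences = 0.6667
Numerator Σ(Δz_t−Δz̄)(Δz_{t+1}−Δz̄) = -195.4444
Denominator Σ(Δz_t−Δz̄)² = 297.3333
r_1(Δz) = -195.4444 / 297.3333 = -0.657

-0.657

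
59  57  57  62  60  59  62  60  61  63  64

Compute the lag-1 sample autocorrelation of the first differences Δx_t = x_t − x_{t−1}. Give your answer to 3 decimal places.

First differences Δx: -2, 0, 5, -2, -1, 3, -2, 1, 2, 1
Mean of differences = 0.5000
Numerator Σ(Δx_t−Δx̄)(Δx_{t+1}−Δx̄) = -18.2500
Denominator Σ(Δx_t−Δx̄)² = 50.5000
r_1(Δx) = -18.2500 / 50.5000 = -0.361

-0.361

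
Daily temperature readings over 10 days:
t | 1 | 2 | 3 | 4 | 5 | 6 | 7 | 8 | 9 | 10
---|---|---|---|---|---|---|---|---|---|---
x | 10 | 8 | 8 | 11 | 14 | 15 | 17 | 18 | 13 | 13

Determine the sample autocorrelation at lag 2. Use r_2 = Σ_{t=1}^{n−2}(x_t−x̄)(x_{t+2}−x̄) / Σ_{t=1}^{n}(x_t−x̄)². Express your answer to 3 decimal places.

0.290

Mean x̄ = (10 + 8 + 8 + 11 + 14 + 15 + 17 + 18 + 13 + 13)/10 = 12.7000
Numerator Σ_{t=1}^{8}(x_t−x̄)(x_{t+2}−x̄) = 31.3200
Denominator Σ(x_t−x̄)² = 108.1000
r_2 = 31.3200 / 108.1000 = 0.290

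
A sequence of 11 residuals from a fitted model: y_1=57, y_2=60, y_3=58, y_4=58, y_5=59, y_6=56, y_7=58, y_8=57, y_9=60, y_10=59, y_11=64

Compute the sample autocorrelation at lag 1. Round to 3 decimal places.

-0.015

Mean ȳ = (57 + 60 + 58 + 58 + 59 + 56 + 58 + 57 + 60 + 59 + 64)/11 = 58.7273
Numerator Σ_{t=1}^{10}(y_t−ȳ)(y_{t+1}−ȳ) = -0.7107
Denominator Σ(y_t−ȳ)² = 46.1818
r_1 = -0.7107 / 46.1818 = -0.015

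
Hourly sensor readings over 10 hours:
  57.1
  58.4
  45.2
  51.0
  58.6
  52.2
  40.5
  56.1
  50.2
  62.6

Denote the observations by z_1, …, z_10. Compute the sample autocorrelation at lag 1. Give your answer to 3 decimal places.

Mean z̄ = (57.1 + 58.4 + 45.2 + 51.0 + 58.6 + 52.2 + 40.5 + 56.1 + 50.2 + 62.6)/10 = 53.1900
Numerator Σ_{t=1}^{9}(z_t−z̄)(z_{t+1}−z̄) = -82.1641
Denominator Σ(z_t−z̄)² = 408.3090
r_1 = -82.1641 / 408.3090 = -0.201

-0.201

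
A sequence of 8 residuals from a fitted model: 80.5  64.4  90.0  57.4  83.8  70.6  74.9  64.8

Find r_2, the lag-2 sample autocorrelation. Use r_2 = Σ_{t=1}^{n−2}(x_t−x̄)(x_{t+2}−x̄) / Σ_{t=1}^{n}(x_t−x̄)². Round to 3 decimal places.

0.608

Mean x̄ = (80.5 + 64.4 + 90.0 + 57.4 + 83.8 + 70.6 + 74.9 + 64.8)/8 = 73.3000
Deviations from mean: 7.2000, -8.9000, 16.7000, -15.9000, 10.5000, -2.7000, 1.6000, -8.5000
Σ(x_t−x̄)(x_{t+2}−x̄) = (120.2400) + (141.5100) + (175.3500) + (42.9300) + (16.8000) + (22.9500) = 519.7800
Denominator Σ(x_t−x̄)² = 855.1000
r_2 = 519.7800 / 855.1000 = 0.608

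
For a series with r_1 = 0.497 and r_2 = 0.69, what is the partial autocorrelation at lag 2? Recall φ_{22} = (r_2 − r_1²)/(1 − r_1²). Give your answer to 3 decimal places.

0.588

φ_{22} = (r_2 − r_1²) / (1 − r_1²)
r_1² = (0.497)² = 0.247009
Numerator = 0.69 − 0.2470 = 0.4430; denominator = 1 − 0.2470 = 0.7530
φ_{22} = 0.4430 / 0.7530 = 0.588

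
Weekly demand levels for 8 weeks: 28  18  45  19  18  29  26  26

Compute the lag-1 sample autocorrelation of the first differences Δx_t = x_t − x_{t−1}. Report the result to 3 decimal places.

First differences Δx: -10, 27, -26, -1, 11, -3, 0
Mean of differences = -0.2857
Numerator Σ(Δx_t−Δx̄)(Δx_{t+1}−Δx̄) = -987.7959
Denominator Σ(Δx_t−Δx̄)² = 1635.4286
r_1(Δx) = -987.7959 / 1635.4286 = -0.604

-0.604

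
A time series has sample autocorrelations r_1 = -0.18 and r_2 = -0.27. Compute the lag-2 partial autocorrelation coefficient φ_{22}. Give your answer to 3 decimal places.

φ_{22} = (r_2 − r_1²) / (1 − r_1²)
r_1² = (-0.18)² = 0.0324
Numerator = -0.27 − 0.0324 = -0.3024; denominator = 1 − 0.0324 = 0.9676
φ_{22} = -0.3024 / 0.9676 = -0.313

-0.313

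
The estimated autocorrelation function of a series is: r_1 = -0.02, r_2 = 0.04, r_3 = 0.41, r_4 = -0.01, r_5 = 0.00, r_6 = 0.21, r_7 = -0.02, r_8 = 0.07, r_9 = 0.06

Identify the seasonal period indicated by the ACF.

The largest autocorrelation is r_3 = 0.41, with a weaker echo at lag 6 (0.21); the remaining lags stay at or below 0.07.
The dominant spike at lag 3 indicates a seasonal period of 3.

3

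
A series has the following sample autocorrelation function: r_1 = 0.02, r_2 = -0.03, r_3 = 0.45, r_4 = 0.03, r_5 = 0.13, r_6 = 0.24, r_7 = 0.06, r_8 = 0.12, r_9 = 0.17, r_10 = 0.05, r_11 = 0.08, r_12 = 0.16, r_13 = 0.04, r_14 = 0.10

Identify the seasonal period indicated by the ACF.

3

The largest autocorrelation is r_3 = 0.45, with weaker echoes at lags 6 (0.24), 9 (0.17) and 12 (0.16); the remaining lags stay at or below 0.13.
The dominant spike at lag 3 indicates a seasonal period of 3.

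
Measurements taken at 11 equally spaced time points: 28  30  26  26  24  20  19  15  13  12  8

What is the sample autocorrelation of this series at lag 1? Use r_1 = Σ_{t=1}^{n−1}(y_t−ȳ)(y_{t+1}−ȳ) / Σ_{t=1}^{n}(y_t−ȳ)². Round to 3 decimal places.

Mean ȳ = (28 + 30 + 26 + 26 + 24 + 20 + 19 + 15 + 13 + 12 + 8)/11 = 20.0909
Numerator Σ_{t=1}^{10}(y_t−ȳ)(y_{t+1}−ȳ) = 391.5372
Denominator Σ(y_t−ȳ)² = 534.9091
r_1 = 391.5372 / 534.9091 = 0.732

0.732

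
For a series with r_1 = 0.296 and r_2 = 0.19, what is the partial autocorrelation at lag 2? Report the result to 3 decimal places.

0.112

φ_{22} = (r_2 − r_1²) / (1 − r_1²)
r_1² = (0.296)² = 0.087616
Numerator = 0.19 − 0.0876 = 0.1024; denominator = 1 − 0.0876 = 0.9124
φ_{22} = 0.1024 / 0.9124 = 0.112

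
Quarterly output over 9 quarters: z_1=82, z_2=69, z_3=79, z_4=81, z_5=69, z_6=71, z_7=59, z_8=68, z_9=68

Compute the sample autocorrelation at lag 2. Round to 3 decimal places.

0.240

Mean z̄ = (82 + 69 + 79 + 81 + 69 + 71 + 59 + 68 + 68)/9 = 71.7778
Numerator Σ_{t=1}^{7}(z_t−z̄)(z_{t+2}−z̄) = 107.6790
Denominator Σ(z_t−z̄)² = 449.5556
r_2 = 107.6790 / 449.5556 = 0.240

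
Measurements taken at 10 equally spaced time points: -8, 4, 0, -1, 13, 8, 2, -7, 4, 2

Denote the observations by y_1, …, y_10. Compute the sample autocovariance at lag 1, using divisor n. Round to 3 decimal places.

Mean ȳ = (-8 + 4 + 0 − 1 + 13 + 8 + 2 − 7 + 4 + 2)/10 = 1.7000
Σ_{t=1}^{9}(y_t−ȳ)(y_{t+1}−ȳ) = -0.9900
γ_1 = -0.9900 / 10 = -0.099

-0.099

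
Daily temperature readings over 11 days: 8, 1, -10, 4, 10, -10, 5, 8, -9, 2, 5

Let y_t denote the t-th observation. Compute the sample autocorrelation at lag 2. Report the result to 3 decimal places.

Mean ȳ = (8 + 1 − 10 + 4 + 10 − 10 + 5 + 8 − 9 + 2 + 5)/11 = 1.2727
Numerator Σ_{t=1}^{9}(y_t−ȳ)(y_{t+2}−ȳ) = -320.6942
Denominator Σ(y_t−ȳ)² = 562.1818
r_2 = -320.6942 / 562.1818 = -0.570

-0.570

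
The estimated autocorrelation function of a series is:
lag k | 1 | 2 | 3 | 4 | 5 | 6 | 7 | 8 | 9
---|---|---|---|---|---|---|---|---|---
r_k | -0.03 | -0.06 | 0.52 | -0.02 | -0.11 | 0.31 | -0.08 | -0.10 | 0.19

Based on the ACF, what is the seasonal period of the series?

3

The largest autocorrelation is r_3 = 0.52, with weaker echoes at lags 6 (0.31) and 9 (0.19); the remaining lags stay at or below -0.02.
The dominant spike at lag 3 indicates a seasonal period of 3.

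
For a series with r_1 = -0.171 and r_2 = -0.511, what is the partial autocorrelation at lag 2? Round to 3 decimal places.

φ_{22} = (r_2 − r_1²) / (1 − r_1²)
r_1² = (-0.171)² = 0.029241
Numerator = -0.511 − 0.0292 = -0.5402; denominator = 1 − 0.0292 = 0.9708
φ_{22} = -0.5402 / 0.9708 = -0.557

-0.557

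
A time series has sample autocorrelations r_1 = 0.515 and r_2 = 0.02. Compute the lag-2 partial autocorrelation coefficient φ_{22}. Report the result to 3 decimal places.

φ_{22} = (r_2 − r_1²) / (1 − r_1²)
r_1² = (0.515)² = 0.265225
Numerator = 0.02 − 0.2652 = -0.2452; denominator = 1 − 0.2652 = 0.7348
φ_{22} = -0.2452 / 0.7348 = -0.334

-0.334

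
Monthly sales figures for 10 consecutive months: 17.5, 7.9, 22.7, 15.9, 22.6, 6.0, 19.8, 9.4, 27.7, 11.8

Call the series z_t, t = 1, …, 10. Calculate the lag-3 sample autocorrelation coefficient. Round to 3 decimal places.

-0.635

Mean z̄ = (17.5 + 7.9 + 22.7 + 15.9 + 22.6 + 6.0 + 19.8 + 9.4 + 27.7 + 11.8)/10 = 16.1300
Σ(z_t−z̄)(z_{t+3}−z̄) = (-0.3151) + (-53.2481) + (-66.5541) + (-0.8441) + (-43.5431) + (-117.2041) + (-15.8911) = -297.5997
Denominator Σ(z_t−z̄)² = 468.6810
r_3 = -297.5997 / 468.6810 = -0.635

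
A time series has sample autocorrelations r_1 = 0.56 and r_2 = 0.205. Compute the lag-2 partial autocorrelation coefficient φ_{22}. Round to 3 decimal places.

φ_{22} = (r_2 − r_1²) / (1 − r_1²)
r_1² = (0.56)² = 0.3136
Numerator = 0.205 − 0.3136 = -0.1086; denominator = 1 − 0.3136 = 0.6864
φ_{22} = -0.1086 / 0.6864 = -0.158

-0.158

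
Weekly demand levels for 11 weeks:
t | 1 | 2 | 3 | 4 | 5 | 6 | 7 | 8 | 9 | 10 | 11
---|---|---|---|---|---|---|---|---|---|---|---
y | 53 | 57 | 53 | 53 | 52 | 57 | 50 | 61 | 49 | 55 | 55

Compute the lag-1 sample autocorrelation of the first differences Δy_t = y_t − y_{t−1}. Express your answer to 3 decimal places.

-0.826

First differences Δy: 4, -4, 0, -1, 5, -7, 11, -12, 6, 0
Mean of differences = 0.2000
Numerator Σ(Δy_t−Δȳ)(Δy_{t+1}−Δȳ) = -336.6400
Denominator Σ(Δy_t−Δȳ)² = 407.6000
r_1(Δy) = -336.6400 / 407.6000 = -0.826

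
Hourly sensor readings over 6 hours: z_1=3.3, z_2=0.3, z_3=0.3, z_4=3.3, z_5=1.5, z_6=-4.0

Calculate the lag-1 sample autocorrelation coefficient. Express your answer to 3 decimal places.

Mean z̄ = (3.3 + 0.3 + 0.3 + 3.3 + 1.5 − 4.0)/6 = 0.7833
Deviations from mean: 2.5167, -0.4833, -0.4833, 2.5167, 0.7167, -4.7833
Σ(z_t−z̄)(z_{t+1}−z̄) = (-1.2164) + (0.2336) + (-1.2164) + (1.8036) + (-3.4281) = -3.8236
Denominator Σ(z_t−z̄)² = 36.5283
r_1 = -3.8236 / 36.5283 = -0.105

-0.105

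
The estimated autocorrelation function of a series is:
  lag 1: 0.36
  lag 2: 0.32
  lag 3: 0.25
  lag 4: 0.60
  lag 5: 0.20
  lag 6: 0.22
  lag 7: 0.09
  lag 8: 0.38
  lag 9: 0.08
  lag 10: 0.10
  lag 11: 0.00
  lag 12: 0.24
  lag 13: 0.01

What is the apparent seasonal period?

The largest autocorrelation is r_4 = 0.60, with a weaker echo at lag 8 (0.38); the remaining lags stay at or below 0.36. The elevated value at lag 1 (0.36), dropping to 0.32 at lag 2, reflects decaying short-term dependence rather than seasonality.
The dominant spike at lag 4 indicates a seasonal period of 4.

4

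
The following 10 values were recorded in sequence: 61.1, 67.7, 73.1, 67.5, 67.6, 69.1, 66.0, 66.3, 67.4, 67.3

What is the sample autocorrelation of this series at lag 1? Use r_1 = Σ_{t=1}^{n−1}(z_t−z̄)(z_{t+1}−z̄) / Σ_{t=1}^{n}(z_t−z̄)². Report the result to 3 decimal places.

0.005

Mean z̄ = (61.1 + 67.7 + 73.1 + 67.5 + 67.6 + 69.1 + 66.0 + 66.3 + 67.4 + 67.3)/10 = 67.3100
Numerator Σ_{t=1}^{9}(z_t−z̄)(z_{t+1}−z̄) = 0.3969
Denominator Σ(z_t−z̄)² = 78.3090
r_1 = 0.3969 / 78.3090 = 0.005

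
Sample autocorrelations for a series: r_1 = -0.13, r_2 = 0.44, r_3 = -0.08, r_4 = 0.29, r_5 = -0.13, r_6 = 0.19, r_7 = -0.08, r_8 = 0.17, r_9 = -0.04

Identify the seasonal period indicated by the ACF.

2

The largest autocorrelation is r_2 = 0.44, with weaker echoes at lags 4 (0.29), 6 (0.19) and 8 (0.17); the remaining lags stay at or below -0.04.
The dominant spike at lag 2 indicates a seasonal period of 2.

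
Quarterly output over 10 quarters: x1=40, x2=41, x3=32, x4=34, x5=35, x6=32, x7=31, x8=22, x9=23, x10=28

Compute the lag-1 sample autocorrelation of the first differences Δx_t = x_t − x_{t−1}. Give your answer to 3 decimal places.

-0.243

First differences Δx: 1, -9, 2, 1, -3, -1, -9, 1, 5
Mean of differences = -1.3333
Numerator Σ(Δx_t−Δx̄)(Δx_{t+1}−Δx̄) = -45.7778
Denominator Σ(Δx_t−Δx̄)² = 188.0000
r_1(Δx) = -45.7778 / 188.0000 = -0.243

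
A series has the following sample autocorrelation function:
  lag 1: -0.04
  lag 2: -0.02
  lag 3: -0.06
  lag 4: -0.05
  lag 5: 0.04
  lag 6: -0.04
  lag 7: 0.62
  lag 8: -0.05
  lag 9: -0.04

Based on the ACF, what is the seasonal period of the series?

7

The largest autocorrelation is r_7 = 0.62; the remaining lags stay at or below 0.04.
The dominant spike at lag 7 indicates a seasonal period of 7.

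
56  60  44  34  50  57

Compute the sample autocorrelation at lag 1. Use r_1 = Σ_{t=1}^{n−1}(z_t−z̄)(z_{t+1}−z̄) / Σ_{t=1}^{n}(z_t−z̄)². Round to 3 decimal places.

0.205

Mean z̄ = (56 + 60 + 44 + 34 + 50 + 57)/6 = 50.1667
Deviations from mean: 5.8333, 9.8333, -6.1667, -16.1667, -0.1667, 6.8333
Numerator Σ_{t=1}^{5}(z_t−z̄)(z_{t+1}−z̄) = 97.9722
Denominator Σ(z_t−z̄)² = 476.8333
r_1 = 97.9722 / 476.8333 = 0.205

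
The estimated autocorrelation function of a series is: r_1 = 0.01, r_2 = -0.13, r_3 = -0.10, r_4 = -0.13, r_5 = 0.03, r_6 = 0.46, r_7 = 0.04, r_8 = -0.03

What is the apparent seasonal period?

The largest autocorrelation is r_6 = 0.46; the remaining lags stay at or below 0.04.
The dominant spike at lag 6 indicates a seasonal period of 6.

6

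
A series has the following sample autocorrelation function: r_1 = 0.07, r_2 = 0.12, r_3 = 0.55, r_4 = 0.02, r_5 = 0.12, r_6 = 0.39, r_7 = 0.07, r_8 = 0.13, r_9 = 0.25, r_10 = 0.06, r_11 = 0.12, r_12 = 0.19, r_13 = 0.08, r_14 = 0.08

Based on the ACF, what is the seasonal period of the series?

3

The largest autocorrelation is r_3 = 0.55, with weaker echoes at lags 6 (0.39), 9 (0.25) and 12 (0.19); the remaining lags stay at or below 0.13.
The dominant spike at lag 3 indicates a seasonal period of 3.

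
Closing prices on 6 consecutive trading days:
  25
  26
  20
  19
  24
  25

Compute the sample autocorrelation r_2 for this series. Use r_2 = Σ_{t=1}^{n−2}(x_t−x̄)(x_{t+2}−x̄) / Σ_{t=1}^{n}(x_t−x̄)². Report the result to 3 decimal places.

-0.651

Mean x̄ = (25 + 26 + 20 + 19 + 24 + 25)/6 = 23.1667
Deviations from mean: 1.8333, 2.8333, -3.1667, -4.1667, 0.8333, 1.8333
Σ(x_t−x̄)(x_{t+2}−x̄) = (-5.8056) + (-11.8056) + (-2.6389) + (-7.6389) = -27.8889
Denominator Σ(x_t−x̄)² = 42.8333
r_2 = -27.8889 / 42.8333 = -0.651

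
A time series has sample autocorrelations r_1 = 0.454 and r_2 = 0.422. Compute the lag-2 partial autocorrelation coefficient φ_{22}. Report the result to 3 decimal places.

φ_{22} = (r_2 − r_1²) / (1 − r_1²)
r_1² = (0.454)² = 0.206116
Numerator = 0.422 − 0.2061 = 0.2159; denominator = 1 − 0.2061 = 0.7939
φ_{22} = 0.2159 / 0.7939 = 0.272

0.272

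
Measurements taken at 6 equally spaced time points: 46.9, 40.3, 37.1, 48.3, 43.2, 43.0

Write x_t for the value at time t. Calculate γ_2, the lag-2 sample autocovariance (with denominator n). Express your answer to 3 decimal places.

Mean x̄ = (46.9 + 40.3 + 37.1 + 48.3 + 43.2 + 43.0)/6 = 43.1333
Deviations: 3.7667, -2.8333, -6.0333, 5.1667, 0.0667, -0.1333
Σ_{t=1}^{4}(x_t−x̄)(x_{t+2}−x̄) = -38.4556
γ_2 = -38.4556 / 6 = -6.409

-6.409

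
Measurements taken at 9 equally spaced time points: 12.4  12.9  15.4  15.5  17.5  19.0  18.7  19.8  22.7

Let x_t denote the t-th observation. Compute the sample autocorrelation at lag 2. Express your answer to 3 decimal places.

Mean x̄ = (12.4 + 12.9 + 15.4 + 15.5 + 17.5 + 19.0 + 18.7 + 19.8 + 22.7)/9 = 17.1000
Numerator Σ_{t=1}^{7}(x_t−x̄)(x_{t+2}−x̄) = 25.7200
Denominator Σ(x_t−x̄)² = 90.1600
r_2 = 25.7200 / 90.1600 = 0.285

0.285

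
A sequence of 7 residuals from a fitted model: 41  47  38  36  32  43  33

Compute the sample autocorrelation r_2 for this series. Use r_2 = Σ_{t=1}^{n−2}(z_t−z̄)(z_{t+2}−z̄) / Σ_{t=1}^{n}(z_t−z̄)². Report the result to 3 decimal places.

Mean z̄ = (41 + 47 + 38 + 36 + 32 + 43 + 33)/7 = 38.5714
Deviations from mean: 2.4286, 8.4286, -0.5714, -2.5714, -6.5714, 4.4286, -5.5714
Σ(z_t−z̄)(z_{t+2}−z̄) = (-1.3878) + (-21.6735) + (3.7551) + (-11.3878) + (36.6122) = 5.9184
Denominator Σ(z_t−z̄)² = 177.7143
r_2 = 5.9184 / 177.7143 = 0.033

0.033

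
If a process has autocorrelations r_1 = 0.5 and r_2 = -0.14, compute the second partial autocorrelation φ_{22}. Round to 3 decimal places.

φ_{22} = (r_2 − r_1²) / (1 − r_1²)
r_1² = (0.5)² = 0.25
Numerator = -0.14 − 0.2500 = -0.3900; denominator = 1 − 0.2500 = 0.7500
φ_{22} = -0.3900 / 0.7500 = -0.520

-0.520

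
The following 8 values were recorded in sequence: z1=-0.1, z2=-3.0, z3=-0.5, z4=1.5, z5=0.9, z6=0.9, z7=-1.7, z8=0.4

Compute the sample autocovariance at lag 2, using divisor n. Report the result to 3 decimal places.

-0.530

Mean z̄ = (-0.1 − 3.0 − 0.5 + 1.5 + 0.9 + 0.9 − 1.7 + 0.4)/8 = -0.2000
Σ_{t=1}^{6}(z_t−z̄)(z_{t+2}−z̄) = -4.2400
γ_2 = -4.2400 / 8 = -0.530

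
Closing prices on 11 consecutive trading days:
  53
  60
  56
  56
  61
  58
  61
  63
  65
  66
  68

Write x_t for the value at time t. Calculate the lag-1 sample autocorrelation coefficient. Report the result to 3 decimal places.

0.461

Mean x̄ = (53 + 60 + 56 + 56 + 61 + 58 + 61 + 63 + 65 + 66 + 68)/11 = 60.6364
Numerator Σ_{t=1}^{10}(x_t−x̄)(x_{t+1}−x̄) = 99.7769
Denominator Σ(x_t−x̄)² = 216.5455
r_1 = 99.7769 / 216.5455 = 0.461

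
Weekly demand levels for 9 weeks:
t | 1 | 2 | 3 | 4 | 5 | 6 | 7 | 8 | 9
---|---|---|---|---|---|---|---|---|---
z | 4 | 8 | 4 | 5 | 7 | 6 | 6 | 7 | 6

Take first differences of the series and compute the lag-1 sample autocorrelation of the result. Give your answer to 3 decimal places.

First differences Δz: 4, -4, 1, 2, -1, 0, 1, -1
Mean of differences = 0.2500
Numerator Σ(Δz_t−Δz̄)(Δz_{t+1}−Δz̄) = -20.8125
Denominator Σ(Δz_t−Δz̄)² = 39.5000
r_1(Δz) = -20.8125 / 39.5000 = -0.527

-0.527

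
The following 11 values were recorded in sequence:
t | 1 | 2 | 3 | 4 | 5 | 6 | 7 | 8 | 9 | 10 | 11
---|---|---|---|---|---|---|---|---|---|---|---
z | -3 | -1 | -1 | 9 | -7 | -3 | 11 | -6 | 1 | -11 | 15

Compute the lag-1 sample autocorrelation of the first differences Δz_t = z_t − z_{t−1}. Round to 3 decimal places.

First differences Δz: 2, 0, 10, -16, 4, 14, -17, 7, -12, 26
Mean of differences = 1.8000
Numerator Σ(Δz_t−Δz̄)(Δz_{t+1}−Δz̄) = -906.2400
Denominator Σ(Δz_t−Δz̄)² = 1697.6000
r_1(Δz) = -906.2400 / 1697.6000 = -0.534

-0.534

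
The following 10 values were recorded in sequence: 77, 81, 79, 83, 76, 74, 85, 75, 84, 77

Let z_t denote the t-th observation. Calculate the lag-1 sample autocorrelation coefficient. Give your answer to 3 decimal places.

Mean z̄ = (77 + 81 + 79 + 83 + 76 + 74 + 85 + 75 + 84 + 77)/10 = 79.1000
Numerator Σ_{t=1}^{9}(z_t−z̄)(z_{t+1}−z̄) = -85.5100
Denominator Σ(z_t−z̄)² = 138.9000
r_1 = -85.5100 / 138.9000 = -0.616

-0.616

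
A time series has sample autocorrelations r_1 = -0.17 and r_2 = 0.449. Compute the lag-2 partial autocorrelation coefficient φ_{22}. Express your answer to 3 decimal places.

φ_{22} = (r_2 − r_1²) / (1 − r_1²)
r_1² = (-0.17)² = 0.0289
Numerator = 0.449 − 0.0289 = 0.4201; denominator = 1 − 0.0289 = 0.9711
φ_{22} = 0.4201 / 0.9711 = 0.433

0.433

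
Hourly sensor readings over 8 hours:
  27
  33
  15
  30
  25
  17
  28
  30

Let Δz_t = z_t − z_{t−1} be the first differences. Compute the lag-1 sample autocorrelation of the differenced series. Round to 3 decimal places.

First differences Δz: 6, -18, 15, -5, -8, 11, 2
Mean of differences = 0.4286
Numerator Σ(Δz_t−Δz̄)(Δz_{t+1}−Δz̄) = -477.0408
Denominator Σ(Δz_t−Δz̄)² = 797.7143
r_1(Δz) = -477.0408 / 797.7143 = -0.598

-0.598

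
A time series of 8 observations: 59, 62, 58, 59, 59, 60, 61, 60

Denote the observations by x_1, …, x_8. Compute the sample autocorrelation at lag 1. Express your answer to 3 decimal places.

-0.288

Mean x̄ = (59 + 62 + 58 + 59 + 59 + 60 + 61 + 60)/8 = 59.7500
Deviations from mean: -0.7500, 2.2500, -1.7500, -0.7500, -0.7500, 0.2500, 1.2500, 0.2500
Numerator Σ_{t=1}^{7}(x_t−x̄)(x_{t+1}−x̄) = -3.3125
Denominator Σ(x_t−x̄)² = 11.5000
r_1 = -3.3125 / 11.5000 = -0.288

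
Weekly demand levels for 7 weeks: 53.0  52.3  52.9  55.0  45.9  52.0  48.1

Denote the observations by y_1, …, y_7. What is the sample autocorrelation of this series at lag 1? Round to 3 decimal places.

-0.280

Mean ȳ = (53.0 + 52.3 + 52.9 + 55.0 + 45.9 + 52.0 + 48.1)/7 = 51.3143
Numerator Σ_{t=1}^{6}(y_t−ȳ)(y_{t+1}−ȳ) = -16.8031
Denominator Σ(y_t−ȳ)² = 60.0286
r_1 = -16.8031 / 60.0286 = -0.280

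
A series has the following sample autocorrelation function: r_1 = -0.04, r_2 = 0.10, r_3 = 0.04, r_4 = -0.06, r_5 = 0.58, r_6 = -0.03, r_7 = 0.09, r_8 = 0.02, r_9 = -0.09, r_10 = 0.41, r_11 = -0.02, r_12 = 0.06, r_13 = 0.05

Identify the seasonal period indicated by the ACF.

The largest autocorrelation is r_5 = 0.58, with a weaker echo at lag 10 (0.41); the remaining lags stay at or below 0.10.
The dominant spike at lag 5 indicates a seasonal period of 5.

5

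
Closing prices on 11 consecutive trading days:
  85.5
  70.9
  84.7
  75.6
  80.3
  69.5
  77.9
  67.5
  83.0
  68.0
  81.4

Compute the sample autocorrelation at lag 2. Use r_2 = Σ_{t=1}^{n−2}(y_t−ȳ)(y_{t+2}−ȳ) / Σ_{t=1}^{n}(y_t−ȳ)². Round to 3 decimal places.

0.648

Mean ȳ = (85.5 + 70.9 + 84.7 + 75.6 + 80.3 + 69.5 + 77.9 + 67.5 + 83.0 + 68.0 + 81.4)/11 = 76.7545
Numerator Σ_{t=1}^{9}(y_t−ȳ)(y_{t+2}−ȳ) = 301.1768
Denominator Σ(y_t−ȳ)² = 464.6073
r_2 = 301.1768 / 464.6073 = 0.648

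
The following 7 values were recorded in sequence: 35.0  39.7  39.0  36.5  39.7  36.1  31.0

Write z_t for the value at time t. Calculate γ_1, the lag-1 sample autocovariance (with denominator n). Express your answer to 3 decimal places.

Mean z̄ = (35.0 + 39.7 + 39.0 + 36.5 + 39.7 + 36.1 + 31.0)/7 = 36.7143
Deviations: -1.7143, 2.9857, 2.2857, -0.2143, 2.9857, -0.6143, -5.7143
Σ_{t=1}^{6}(z_t−z̄)(z_{t+1}−z̄) = 2.2527
γ_1 = 2.2527 / 7 = 0.322

0.322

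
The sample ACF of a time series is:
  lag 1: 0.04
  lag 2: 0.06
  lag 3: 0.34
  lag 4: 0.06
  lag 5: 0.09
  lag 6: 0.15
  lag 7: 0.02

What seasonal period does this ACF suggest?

3

The largest autocorrelation is r_3 = 0.34, with a weaker echo at lag 6 (0.15); the remaining lags stay at or below 0.09.
The dominant spike at lag 3 indicates a seasonal period of 3.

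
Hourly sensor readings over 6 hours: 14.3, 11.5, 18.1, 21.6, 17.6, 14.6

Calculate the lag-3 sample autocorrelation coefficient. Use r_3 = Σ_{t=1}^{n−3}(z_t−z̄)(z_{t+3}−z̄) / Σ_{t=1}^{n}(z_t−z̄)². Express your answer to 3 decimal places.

-0.316

Mean z̄ = (14.3 + 11.5 + 18.1 + 21.6 + 17.6 + 14.6)/6 = 16.2833
Deviations from mean: -1.9833, -4.7833, 1.8167, 5.3167, 1.3167, -1.6833
Numerator Σ_{t=1}^{3}(z_t−z̄)(z_{t+3}−z̄) = -19.9008
Denominator Σ(z_t−z̄)² = 62.9483
r_3 = -19.9008 / 62.9483 = -0.316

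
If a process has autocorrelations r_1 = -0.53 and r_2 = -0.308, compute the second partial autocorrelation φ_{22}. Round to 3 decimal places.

-0.819

φ_{22} = (r_2 − r_1²) / (1 − r_1²)
r_1² = (-0.53)² = 0.2809
Numerator = -0.308 − 0.2809 = -0.5889; denominator = 1 − 0.2809 = 0.7191
φ_{22} = -0.5889 / 0.7191 = -0.819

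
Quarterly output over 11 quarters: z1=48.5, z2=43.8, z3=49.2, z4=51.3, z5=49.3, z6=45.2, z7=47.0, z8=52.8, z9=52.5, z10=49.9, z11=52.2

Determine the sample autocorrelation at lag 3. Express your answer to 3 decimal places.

-0.116

Mean z̄ = (48.5 + 43.8 + 49.2 + 51.3 + 49.3 + 45.2 + 47.0 + 52.8 + 52.5 + 49.9 + 52.2)/11 = 49.2455
Numerator Σ_{t=1}^{8}(z_t−z̄)(z_{t+3}−z̄) = -10.1980
Denominator Σ(z_t−z̄)² = 88.2273
r_3 = -10.1980 / 88.2273 = -0.116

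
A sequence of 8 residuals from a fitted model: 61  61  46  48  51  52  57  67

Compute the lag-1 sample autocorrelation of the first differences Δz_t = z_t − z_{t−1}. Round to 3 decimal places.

First differences Δz: 0, -15, 2, 3, 1, 5, 10
Mean of differences = 0.8571
Numerator Σ(Δz_t−Δz̄)(Δz_{t+1}−Δz̄) = 36.6939
Denominator Σ(Δz_t−Δz̄)² = 358.8571
r_1(Δz) = 36.6939 / 358.8571 = 0.102

0.102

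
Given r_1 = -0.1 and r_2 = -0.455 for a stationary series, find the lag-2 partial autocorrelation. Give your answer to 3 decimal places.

φ_{22} = (r_2 − r_1²) / (1 − r_1²)
r_1² = (-0.1)² = 0.01
Numerator = -0.455 − 0.0100 = -0.4650; denominator = 1 − 0.0100 = 0.9900
φ_{22} = -0.4650 / 0.9900 = -0.470

-0.470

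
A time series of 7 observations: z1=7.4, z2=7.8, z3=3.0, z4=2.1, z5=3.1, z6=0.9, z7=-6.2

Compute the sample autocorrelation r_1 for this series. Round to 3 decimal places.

Mean z̄ = (7.4 + 7.8 + 3.0 + 2.1 + 3.1 + 0.9 − 6.2)/7 = 2.5857
Deviations from mean: 4.8143, 5.2143, 0.4143, -0.4857, 0.5143, -1.6857, -8.7857
Numerator Σ_{t=1}^{6}(z_t−z̄)(z_{t+1}−z̄) = 40.7555
Denominator Σ(z_t−z̄)² = 131.0686
r_1 = 40.7555 / 131.0686 = 0.311

0.311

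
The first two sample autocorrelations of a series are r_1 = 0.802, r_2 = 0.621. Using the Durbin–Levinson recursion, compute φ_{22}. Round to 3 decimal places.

φ_{22} = (r_2 − r_1²) / (1 − r_1²)
r_1² = (0.802)² = 0.643204
Numerator = 0.621 − 0.6432 = -0.0222; denominator = 1 − 0.6432 = 0.3568
φ_{22} = -0.0222 / 0.3568 = -0.062

-0.062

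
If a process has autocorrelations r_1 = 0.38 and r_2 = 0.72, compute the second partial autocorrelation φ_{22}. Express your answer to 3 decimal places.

0.673

φ_{22} = (r_2 − r_1²) / (1 − r_1²)
r_1² = (0.38)² = 0.1444
Numerator = 0.72 − 0.1444 = 0.5756; denominator = 1 − 0.1444 = 0.8556
φ_{22} = 0.5756 / 0.8556 = 0.673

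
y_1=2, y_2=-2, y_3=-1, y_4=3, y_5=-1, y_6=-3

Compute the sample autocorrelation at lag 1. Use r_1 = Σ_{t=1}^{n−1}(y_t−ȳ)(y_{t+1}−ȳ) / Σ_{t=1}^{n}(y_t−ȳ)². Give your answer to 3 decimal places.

Mean ȳ = (2 − 2 − 1 + 3 − 1 − 3)/6 = -0.3333
Deviations from mean: 2.3333, -1.6667, -0.6667, 3.3333, -0.6667, -2.6667
Σ(y_t−ȳ)(y_{t+1}−ȳ) = (-3.8889) + (1.1111) + (-2.2222) + (-2.2222) + (1.7778) = -5.4444
Denominator Σ(y_t−ȳ)² = 27.3333
r_1 = -5.4444 / 27.3333 = -0.199

-0.199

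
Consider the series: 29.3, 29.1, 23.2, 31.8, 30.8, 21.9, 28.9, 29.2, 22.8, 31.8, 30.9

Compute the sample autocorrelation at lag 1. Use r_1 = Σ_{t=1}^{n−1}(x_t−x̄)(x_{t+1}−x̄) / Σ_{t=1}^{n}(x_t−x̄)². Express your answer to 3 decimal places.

-0.346

Mean x̄ = (29.3 + 29.1 + 23.2 + 31.8 + 30.8 + 21.9 + 28.9 + 29.2 + 22.8 + 31.8 + 30.9)/11 = 28.1545
Numerator Σ_{t=1}^{10}(x_t−x̄)(x_{t+1}−x̄) = -47.5575
Denominator Σ(x_t−x̄)² = 137.3073
r_1 = -47.5575 / 137.3073 = -0.346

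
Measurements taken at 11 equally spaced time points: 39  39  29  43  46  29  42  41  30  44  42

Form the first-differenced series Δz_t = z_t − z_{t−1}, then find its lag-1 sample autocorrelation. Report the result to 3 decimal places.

-0.512

First differences Δz: 0, -10, 14, 3, -17, 13, -1, -11, 14, -2
Mean of differences = 0.3000
Numerator Σ(Δz_t−Δz̄)(Δz_{t+1}−Δz̄) = -555.5900
Denominator Σ(Δz_t−Δz̄)² = 1084.1000
r_1(Δz) = -555.5900 / 1084.1000 = -0.512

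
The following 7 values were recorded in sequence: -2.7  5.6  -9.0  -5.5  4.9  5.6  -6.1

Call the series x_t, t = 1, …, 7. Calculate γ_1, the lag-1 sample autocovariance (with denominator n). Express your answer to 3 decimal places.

Mean x̄ = (-2.7 + 5.6 − 9.0 − 5.5 + 4.9 + 5.6 − 6.1)/7 = -1.0286
Σ_{t=1}^{6}(x_t−x̄)(x_{t+1}−x̄) = -49.1022
γ_1 = -49.1022 / 7 = -7.015

-7.015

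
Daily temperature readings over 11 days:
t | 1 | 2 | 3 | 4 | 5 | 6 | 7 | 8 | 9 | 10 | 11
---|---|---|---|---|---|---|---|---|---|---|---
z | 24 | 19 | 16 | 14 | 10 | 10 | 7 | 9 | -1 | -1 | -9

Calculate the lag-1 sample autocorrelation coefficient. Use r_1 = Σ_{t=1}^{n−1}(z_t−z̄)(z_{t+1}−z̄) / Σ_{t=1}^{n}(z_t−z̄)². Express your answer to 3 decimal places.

0.580

Mean z̄ = (24 + 19 + 16 + 14 + 10 + 10 + 7 + 9 − 1 − 1 − 9)/11 = 8.9091
Numerator Σ_{t=1}^{10}(z_t−z̄)(z_{t+1}−z̄) = 539.1736
Denominator Σ(z_t−z̄)² = 928.9091
r_1 = 539.1736 / 928.9091 = 0.580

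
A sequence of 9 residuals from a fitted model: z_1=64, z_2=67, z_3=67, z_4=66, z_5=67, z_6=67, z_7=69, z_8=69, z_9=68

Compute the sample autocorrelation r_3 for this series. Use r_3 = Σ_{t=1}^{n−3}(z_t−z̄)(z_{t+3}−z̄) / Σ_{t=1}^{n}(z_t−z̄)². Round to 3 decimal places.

0.057

Mean z̄ = (64 + 67 + 67 + 66 + 67 + 67 + 69 + 69 + 68)/9 = 67.1111
Σ(z_t−z̄)(z_{t+3}−z̄) = (3.4568) + (0.0123) + (0.0123) + (-2.0988) + (-0.2099) + (-0.0988) = 1.0741
Denominator Σ(z_t−z̄)² = 18.8889
r_3 = 1.0741 / 18.8889 = 0.057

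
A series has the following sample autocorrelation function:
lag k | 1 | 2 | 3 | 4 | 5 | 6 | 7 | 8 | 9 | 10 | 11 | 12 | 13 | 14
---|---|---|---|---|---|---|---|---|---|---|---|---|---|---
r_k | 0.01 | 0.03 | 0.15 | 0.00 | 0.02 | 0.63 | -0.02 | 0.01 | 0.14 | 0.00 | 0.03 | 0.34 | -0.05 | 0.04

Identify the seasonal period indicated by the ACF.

The largest autocorrelation is r_6 = 0.63, with a weaker echo at lag 12 (0.34); the remaining lags stay at or below 0.15.
The dominant spike at lag 6 indicates a seasonal period of 6.

6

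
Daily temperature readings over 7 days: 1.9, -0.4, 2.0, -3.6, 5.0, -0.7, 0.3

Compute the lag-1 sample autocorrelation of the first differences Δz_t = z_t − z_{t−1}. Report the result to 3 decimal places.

-0.816

First differences Δz: -2.3, 2.4, -5.6, 8.6, -5.7, 1.0
Mean of differences = -0.2667
Numerator Σ(Δz_t−Δz̄)(Δz_{t+1}−Δz̄) = -121.9911
Denominator Σ(Δz_t−Δz̄)² = 149.4333
r_1(Δz) = -121.9911 / 149.4333 = -0.816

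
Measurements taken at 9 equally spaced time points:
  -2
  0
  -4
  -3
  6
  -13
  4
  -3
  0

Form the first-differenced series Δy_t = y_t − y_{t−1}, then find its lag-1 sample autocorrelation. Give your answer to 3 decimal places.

-0.786

First differences Δy: 2, -4, 1, 9, -19, 17, -7, 3
Mean of differences = 0.2500
Numerator Σ(Δy_t−Δȳ)(Δy_{t+1}−Δȳ) = -636.3125
Denominator Σ(Δy_t−Δȳ)² = 809.5000
r_1(Δy) = -636.3125 / 809.5000 = -0.786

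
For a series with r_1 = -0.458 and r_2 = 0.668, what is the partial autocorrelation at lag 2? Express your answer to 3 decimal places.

φ_{22} = (r_2 − r_1²) / (1 − r_1²)
r_1² = (-0.458)² = 0.209764
Numerator = 0.668 − 0.2098 = 0.4582; denominator = 1 − 0.2098 = 0.7902
φ_{22} = 0.4582 / 0.7902 = 0.580

0.580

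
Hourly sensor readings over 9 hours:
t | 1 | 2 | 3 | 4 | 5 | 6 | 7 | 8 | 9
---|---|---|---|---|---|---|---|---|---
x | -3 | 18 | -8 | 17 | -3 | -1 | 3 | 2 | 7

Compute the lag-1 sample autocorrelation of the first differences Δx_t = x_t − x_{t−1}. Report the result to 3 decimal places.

First differences Δx: 21, -26, 25, -20, 2, 4, -1, 5
Mean of differences = 1.2500
Numerator Σ(Δx_t−Δx̄)(Δx_{t+1}−Δx̄) = -1718.5625
Denominator Σ(Δx_t−Δx̄)² = 2175.5000
r_1(Δx) = -1718.5625 / 2175.5000 = -0.790

-0.790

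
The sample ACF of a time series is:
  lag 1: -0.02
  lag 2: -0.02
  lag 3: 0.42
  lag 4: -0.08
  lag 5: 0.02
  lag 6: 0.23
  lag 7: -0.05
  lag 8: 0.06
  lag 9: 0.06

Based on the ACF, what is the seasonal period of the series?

3

The largest autocorrelation is r_3 = 0.42, with a weaker echo at lag 6 (0.23); the remaining lags stay at or below 0.06.
The dominant spike at lag 3 indicates a seasonal period of 3.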